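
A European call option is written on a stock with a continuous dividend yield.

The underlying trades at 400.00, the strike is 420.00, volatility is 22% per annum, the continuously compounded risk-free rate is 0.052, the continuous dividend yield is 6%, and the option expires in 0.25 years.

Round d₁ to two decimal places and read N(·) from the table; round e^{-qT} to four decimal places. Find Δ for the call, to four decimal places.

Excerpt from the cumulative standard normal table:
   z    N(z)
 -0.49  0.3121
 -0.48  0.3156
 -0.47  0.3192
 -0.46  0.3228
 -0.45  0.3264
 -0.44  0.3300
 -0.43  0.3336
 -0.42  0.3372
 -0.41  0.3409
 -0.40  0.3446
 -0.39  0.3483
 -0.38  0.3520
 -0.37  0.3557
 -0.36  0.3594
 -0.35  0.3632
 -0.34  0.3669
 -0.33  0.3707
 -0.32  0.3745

T = 0.25;  σ√T = 0.1100
d₁ = [ln(400/420) + (0.052 − 0.06 + ½·0.22²)·0.25] / (σ√T) = (-0.0488 + 0.0040) / 0.1100 = -0.4067 which rounds to -0.41
N(d₁) = N(-0.41) = 0.3409
Δ_call = e^(−qT)·N(d₁) = 0.9851·0.3409 = 0.3358

0.3358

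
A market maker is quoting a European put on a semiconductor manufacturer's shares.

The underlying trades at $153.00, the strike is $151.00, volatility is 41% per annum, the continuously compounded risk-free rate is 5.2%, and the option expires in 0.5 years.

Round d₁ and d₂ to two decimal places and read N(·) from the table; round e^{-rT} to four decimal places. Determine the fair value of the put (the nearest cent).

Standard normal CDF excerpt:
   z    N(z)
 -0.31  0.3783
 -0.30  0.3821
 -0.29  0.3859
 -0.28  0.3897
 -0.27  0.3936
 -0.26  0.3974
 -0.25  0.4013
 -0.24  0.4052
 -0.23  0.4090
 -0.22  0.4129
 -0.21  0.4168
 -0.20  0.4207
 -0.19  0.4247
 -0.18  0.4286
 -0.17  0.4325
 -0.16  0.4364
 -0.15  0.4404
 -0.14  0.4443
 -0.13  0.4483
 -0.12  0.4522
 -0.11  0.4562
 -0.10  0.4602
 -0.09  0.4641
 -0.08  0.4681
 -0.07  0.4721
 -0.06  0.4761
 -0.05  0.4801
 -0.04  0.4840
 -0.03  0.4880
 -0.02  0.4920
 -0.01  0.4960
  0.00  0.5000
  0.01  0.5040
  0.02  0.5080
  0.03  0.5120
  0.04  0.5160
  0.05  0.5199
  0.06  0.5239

$14.52

σ√T = 0.41 × 0.7071 = 0.2899
d₁ = [ln(153/151) + (0.052 + ½·0.41²)·0.5] / (σ√T) = (0.0132 + 0.0680) / 0.2899 = 0.2800 ≈ 0.28
d₂ = 0.2800 − 0.2899 = -0.0099 ≈ -0.01
exp(−rT) = exp(−0.052·0.5) = 0.9743
P = 151·0.9743·N(0.01) − 153·N(-0.28) = 151·0.9743·0.5040 − 153·0.3897 = 74.1481 − 59.6241 = 14.5240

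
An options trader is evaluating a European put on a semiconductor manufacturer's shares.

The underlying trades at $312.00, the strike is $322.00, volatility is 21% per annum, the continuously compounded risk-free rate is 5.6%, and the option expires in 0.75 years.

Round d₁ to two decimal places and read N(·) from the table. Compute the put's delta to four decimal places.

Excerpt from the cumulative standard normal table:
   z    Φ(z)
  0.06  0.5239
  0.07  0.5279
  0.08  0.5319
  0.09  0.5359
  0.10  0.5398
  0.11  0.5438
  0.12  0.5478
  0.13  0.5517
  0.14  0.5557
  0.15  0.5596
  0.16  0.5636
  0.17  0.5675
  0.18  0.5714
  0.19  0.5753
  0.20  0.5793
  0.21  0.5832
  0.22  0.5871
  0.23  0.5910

-0.4404

σ√T = 0.21·√0.75 = 0.1819
d₁ = [ln(312/322) + (0.056 + 0.21²/2)·0.75] / 0.1819 = [-0.0315 + 0.0585] / 0.1819 = 0.1484 which rounds to 0.15
N(d₁) = N(0.15) = 0.5596
Δ_put = N(d₁) − 1 = 0.5596 − 1 = -0.4404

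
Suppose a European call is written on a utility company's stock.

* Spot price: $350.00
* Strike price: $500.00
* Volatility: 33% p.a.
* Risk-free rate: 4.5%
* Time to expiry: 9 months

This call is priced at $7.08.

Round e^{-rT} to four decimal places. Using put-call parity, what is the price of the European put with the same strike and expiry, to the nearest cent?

exp(−rT) = exp(−0.045·0.75) = 0.9668
Put-call parity: C − P = S − K·e^(−rT) = 350 − 500·0.9668 = 350 − 483.4000 = -133.4000
P = C − (C − P) = 7.08 − (-133.4000) = 140.4800

$140.48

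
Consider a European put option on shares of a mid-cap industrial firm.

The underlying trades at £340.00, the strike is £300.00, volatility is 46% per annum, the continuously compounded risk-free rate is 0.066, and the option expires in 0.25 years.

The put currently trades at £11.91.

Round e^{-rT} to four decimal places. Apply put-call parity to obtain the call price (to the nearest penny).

£56.83

e^(−rT) = e^(−0.066·0.25) = 0.9836
Put-call parity: C − P = S − K·e^(−rT) = 340 − 300·0.9836 = 340 − 295.0800 = 44.9200
C = P + (C − P) = 11.91 + (44.9200) = 56.8300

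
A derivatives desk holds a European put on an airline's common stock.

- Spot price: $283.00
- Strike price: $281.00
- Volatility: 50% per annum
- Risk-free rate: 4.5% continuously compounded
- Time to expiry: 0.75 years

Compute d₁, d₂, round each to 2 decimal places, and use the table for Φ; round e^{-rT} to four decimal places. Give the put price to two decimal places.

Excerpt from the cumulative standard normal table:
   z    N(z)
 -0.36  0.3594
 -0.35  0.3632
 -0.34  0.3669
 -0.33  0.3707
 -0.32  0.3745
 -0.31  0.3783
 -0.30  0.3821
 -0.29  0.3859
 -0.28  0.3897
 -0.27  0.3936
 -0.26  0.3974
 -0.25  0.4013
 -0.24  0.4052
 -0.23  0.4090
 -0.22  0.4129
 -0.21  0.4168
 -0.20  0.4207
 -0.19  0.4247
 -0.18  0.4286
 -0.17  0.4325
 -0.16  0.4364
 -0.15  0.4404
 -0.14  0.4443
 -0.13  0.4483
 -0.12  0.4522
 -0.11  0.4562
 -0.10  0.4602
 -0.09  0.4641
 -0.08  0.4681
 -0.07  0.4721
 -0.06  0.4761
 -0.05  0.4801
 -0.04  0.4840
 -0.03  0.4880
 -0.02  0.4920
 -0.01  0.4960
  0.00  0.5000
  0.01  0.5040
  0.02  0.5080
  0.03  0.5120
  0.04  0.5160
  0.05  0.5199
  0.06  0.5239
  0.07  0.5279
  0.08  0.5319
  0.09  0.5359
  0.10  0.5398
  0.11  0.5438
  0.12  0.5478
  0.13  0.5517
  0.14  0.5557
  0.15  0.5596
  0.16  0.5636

σ√T = 0.5·√0.75 = 0.4330
ln(S/K) + (r + σ²/2)T = ln(283/281) + (0.045 + 0.5²/2)·0.75 = 0.0071 + 0.1275 = 0.1346
d₁ = 0.1346 / 0.4330 = 0.3108 ⇒ 0.31
d₂ = d₁ − σ√T = 0.3108 − 0.4330 = -0.1222 ⇒ -0.12
exp(−rT) = exp(−0.045·0.75) = 0.9668
N(−d₂) = N(0.12) = 0.5478;  N(−d₁) = N(-0.31) = 0.3783
P = 281·0.9668·0.5478 − 283·0.3783 = 148.8213 − 107.0589 = 41.7624

$41.76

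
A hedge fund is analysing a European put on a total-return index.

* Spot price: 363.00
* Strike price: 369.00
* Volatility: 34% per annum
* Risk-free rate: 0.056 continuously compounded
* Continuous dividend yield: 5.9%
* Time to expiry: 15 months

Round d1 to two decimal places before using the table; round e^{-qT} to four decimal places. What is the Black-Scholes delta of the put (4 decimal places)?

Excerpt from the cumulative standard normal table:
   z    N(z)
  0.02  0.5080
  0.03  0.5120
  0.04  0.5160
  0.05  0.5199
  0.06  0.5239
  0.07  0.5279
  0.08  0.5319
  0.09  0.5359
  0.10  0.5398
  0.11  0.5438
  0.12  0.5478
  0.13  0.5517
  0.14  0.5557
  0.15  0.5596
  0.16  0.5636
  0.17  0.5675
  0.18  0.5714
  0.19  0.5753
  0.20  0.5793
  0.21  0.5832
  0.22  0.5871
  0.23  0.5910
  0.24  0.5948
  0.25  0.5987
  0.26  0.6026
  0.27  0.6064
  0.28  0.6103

σ√T = 0.34·√1.25 = 0.3801
d₁ = [ln(363/369) + (0.056 − 0.059 + ½·0.34²)·1.25] / (σ√T) = (-0.0164 + 0.0685) / 0.3801 = 0.1371 which rounds to 0.14
N(d₁) = N(0.14) = 0.5557
Δ_put = exp(−qT)·(N(d₁) − 1) = 0.9289·(0.5557 − 1) = -0.4127

-0.4127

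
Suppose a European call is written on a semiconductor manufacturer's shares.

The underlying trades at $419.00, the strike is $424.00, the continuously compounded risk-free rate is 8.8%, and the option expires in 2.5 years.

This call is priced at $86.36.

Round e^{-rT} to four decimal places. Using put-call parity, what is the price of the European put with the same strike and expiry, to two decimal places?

exp(−rT) = exp(−0.088·2.5) = 0.8025
Put-call parity: C − P = S − K·e^(−rT) = 419 − 424·0.8025 = 419 − 340.2600 = 78.7400
P = C − (C − P) = 86.36 − (78.7400) = 7.6200

$7.62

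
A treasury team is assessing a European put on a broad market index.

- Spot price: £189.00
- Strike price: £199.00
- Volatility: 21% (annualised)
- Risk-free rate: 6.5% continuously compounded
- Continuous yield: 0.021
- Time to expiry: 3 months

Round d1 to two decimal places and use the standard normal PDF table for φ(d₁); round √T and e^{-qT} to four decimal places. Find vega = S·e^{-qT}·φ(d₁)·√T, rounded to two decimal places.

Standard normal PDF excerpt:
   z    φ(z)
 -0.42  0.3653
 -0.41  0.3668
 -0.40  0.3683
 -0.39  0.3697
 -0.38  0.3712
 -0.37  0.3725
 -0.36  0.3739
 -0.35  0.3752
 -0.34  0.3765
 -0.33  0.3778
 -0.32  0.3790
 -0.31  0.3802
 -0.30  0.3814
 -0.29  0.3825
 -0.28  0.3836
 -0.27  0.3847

T = 0.25;  σ√T = 0.1050
ln(S/K) + (r − q + σ²/2)T = ln(189/199) + (0.065 − 0.021 + 0.21²/2)·0.25 = -0.0516 + 0.0165 = -0.0350
d₁ = -0.0350 / 0.1050 = -0.3338 ≈ -0.33
√T = √0.25 = 0.5000
φ(d₁) = φ(-0.33) = 0.3778
e^(−qT) = e^(−0.021·0.25) = 0.9948
vega = S·e^(−qT)·φ(d₁)·√T = 189·0.9948·0.3778·0.5000 = 35.5164
(Vega is the same for a European call and put with the same parameters.)

35.52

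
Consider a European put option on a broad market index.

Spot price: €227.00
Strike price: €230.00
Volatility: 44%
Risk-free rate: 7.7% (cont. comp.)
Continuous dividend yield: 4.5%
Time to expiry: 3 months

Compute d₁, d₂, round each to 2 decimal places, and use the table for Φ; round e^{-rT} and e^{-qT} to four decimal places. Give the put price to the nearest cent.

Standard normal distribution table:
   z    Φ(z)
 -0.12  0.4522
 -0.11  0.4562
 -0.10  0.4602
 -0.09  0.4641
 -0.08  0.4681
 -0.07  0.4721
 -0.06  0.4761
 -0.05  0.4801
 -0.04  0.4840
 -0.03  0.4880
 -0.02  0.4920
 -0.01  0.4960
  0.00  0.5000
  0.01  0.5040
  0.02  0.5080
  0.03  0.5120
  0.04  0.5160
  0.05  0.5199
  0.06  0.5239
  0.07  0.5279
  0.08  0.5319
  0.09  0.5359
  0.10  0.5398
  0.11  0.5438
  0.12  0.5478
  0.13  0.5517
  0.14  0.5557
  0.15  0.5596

σ√T = 0.44 × 0.5000 = 0.2200
d₁ = [ln(227/230) + (0.077 − 0.045 + ½·0.44²)·0.25] / (σ√T) = (-0.0131 + 0.0322) / 0.2200 = 0.0867 ≈ 0.09
d₂ = 0.0867 − 0.2200 = -0.1333 ≈ -0.13
exp(−qT) = exp(−0.045·0.25) = 0.9888;  exp(−rT) = exp(−0.077·0.25) = 0.9809
N(−d₂) = N(0.13) = 0.5517;  N(−d₁) = N(-0.09) = 0.4641
P = 230·0.9809·0.5517 − 227·0.9888·0.4641 = 124.4674 − 104.1708 = 20.2966

€20.30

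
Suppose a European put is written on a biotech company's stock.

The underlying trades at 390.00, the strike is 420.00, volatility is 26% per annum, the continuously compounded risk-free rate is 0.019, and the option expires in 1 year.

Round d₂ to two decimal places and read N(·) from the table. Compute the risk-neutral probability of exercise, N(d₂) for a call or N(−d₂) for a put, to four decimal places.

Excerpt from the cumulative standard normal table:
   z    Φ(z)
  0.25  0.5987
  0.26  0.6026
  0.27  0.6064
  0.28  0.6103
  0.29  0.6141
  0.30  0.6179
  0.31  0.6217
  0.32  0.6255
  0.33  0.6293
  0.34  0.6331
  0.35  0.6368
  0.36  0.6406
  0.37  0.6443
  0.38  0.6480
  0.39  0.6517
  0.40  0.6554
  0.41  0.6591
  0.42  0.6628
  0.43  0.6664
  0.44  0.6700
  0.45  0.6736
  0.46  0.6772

σ√T = 0.26·√1 = 0.2600
d₁ = [ln(390/420) + (0.019 + 0.26²/2)·1] / 0.2600 = [-0.0741 + 0.0528] / 0.2600 = -0.0820 ≈ -0.08
d₂ = d₁ − σ√T = -0.0820 − 0.2600 = -0.3420 ≈ -0.34
Pr(exercise) under Q = N(−d₂) = N(0.34) = 0.6331

0.6331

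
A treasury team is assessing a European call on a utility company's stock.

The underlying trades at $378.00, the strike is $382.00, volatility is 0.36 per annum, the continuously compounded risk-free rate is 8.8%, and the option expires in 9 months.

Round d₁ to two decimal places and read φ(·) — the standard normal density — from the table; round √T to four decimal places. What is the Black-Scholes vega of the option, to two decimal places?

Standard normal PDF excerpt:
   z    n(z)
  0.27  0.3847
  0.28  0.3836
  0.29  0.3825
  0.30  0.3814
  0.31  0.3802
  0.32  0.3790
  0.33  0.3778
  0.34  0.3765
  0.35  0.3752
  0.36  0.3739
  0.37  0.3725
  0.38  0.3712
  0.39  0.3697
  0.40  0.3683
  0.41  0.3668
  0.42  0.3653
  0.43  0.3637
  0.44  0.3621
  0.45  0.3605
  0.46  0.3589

123.67

T = 0.75;  σ√T = 0.3118
d₁ = [ln(378/382) + (0.088 + 0.36²/2)·0.75] / 0.3118 = [-0.0105 + 0.1146] / 0.3118 = 0.3338 ⇒ 0.33
√T = √0.75 = 0.8660
φ(d₁) = φ(0.33) = 0.3778
vega = S·φ(d₁)·√T = 378·0.3778·0.8660 = 123.6721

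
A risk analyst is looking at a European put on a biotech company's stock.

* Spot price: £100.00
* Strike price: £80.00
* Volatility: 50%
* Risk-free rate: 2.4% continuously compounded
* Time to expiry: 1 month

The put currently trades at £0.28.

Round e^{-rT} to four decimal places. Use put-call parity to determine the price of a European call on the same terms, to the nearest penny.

e^(−rT) = e^(−0.024·0.08333) = 0.9980
Put-call parity: C − P = S − K·e^(−rT) = 100 − 80·0.9980 = 100 − 79.8400 = 20.1600
C = P + (C − P) = 0.28 + (20.1600) = 20.4400

£20.44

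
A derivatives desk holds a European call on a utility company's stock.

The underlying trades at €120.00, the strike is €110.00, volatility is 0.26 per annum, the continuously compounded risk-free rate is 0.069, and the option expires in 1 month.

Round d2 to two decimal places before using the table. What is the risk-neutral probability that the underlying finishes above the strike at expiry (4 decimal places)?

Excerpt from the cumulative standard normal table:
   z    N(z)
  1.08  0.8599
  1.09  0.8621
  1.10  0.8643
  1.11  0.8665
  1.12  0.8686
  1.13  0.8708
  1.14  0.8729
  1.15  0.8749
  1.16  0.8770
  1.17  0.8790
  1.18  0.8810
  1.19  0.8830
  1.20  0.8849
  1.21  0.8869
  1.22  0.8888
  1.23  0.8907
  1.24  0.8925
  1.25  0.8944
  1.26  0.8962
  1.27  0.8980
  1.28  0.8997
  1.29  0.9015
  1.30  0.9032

0.8849

σ√T = 0.26·√0.08333 = 0.0751
ln(S/K) + (r + σ²/2)T = ln(120/110) + (0.069 + 0.26²/2)·0.08333 = 0.0870 + 0.0086 = 0.0956
d₁ = 0.0956 / 0.0751 = 1.2734 ≈ 1.27
d₂ = d₁ − σ√T = 1.2734 − 0.0751 = 1.1984 ≈ 1.20
Pr(exercise) under Q = N(d₂) = 0.8849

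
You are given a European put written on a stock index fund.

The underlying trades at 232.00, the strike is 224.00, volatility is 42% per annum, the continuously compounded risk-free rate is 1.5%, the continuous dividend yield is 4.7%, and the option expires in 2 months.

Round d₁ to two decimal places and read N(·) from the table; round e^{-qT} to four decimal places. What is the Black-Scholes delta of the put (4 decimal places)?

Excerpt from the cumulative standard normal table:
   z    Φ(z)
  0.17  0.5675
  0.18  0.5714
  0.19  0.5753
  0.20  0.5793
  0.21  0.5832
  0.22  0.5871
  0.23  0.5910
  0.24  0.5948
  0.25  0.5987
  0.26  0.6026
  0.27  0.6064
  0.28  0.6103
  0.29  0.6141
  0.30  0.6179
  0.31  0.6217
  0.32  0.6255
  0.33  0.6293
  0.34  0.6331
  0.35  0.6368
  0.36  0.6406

T = 0.1667;  σ√T = 0.1715
d₁ = [ln(232/224) + (0.015 − 0.047 + ½·0.42²)·0.1667] / (σ√T) = (0.0351 + 0.0094) / 0.1715 = 0.2593 ⇒ 0.26
N(d₁) = N(0.26) = 0.6026
Δ_put = e^(−qT)·(N(d₁) − 1) = 0.9922·(0.6026 − 1) = -0.3943

-0.3943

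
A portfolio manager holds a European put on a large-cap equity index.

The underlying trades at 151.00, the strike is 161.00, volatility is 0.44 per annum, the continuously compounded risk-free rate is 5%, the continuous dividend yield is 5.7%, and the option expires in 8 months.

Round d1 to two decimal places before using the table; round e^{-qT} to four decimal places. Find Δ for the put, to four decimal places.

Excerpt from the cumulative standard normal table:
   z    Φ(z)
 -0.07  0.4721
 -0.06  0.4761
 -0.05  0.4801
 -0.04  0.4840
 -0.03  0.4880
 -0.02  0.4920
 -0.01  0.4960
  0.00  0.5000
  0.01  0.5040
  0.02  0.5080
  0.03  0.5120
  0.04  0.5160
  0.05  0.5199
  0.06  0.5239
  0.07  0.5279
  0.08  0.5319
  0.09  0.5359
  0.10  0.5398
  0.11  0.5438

-0.4852

σ√T = 0.44·√0.6667 = 0.3593
d₁ = [ln(151/161) + (0.05 − 0.057 + 0.44²/2)·0.6667] / 0.3593 = [-0.0641 + 0.0599] / 0.3593 = -0.0119 ≈ -0.01
N(d₁) = N(-0.01) = 0.4960
Δ_put = e^(−qT)·(N(d₁) − 1) = 0.9627·(0.4960 − 1) = -0.4852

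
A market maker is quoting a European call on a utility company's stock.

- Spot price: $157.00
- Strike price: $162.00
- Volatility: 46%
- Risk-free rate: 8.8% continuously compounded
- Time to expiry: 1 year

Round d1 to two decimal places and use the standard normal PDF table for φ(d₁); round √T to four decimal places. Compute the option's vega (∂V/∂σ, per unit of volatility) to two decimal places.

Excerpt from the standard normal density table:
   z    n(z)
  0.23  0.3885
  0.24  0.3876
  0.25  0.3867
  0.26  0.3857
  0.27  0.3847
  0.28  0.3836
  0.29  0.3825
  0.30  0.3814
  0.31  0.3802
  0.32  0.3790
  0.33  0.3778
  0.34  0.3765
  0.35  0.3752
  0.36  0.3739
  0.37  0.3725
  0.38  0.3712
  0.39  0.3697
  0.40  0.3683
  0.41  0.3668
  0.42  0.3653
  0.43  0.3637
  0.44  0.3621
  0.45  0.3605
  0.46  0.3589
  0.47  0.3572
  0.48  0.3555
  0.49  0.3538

58.91

σ√T = 0.46·√1 = 0.4600
d₁ = [ln(157/162) + (0.088 + 0.46²/2)·1] / 0.4600 = [-0.0314 + 0.1938] / 0.4600 = 0.3532 ≈ 0.35
√T = √1 = 1.0000
φ(d₁) = φ(0.35) = 0.3752
vega = S·φ(d₁)·√T = 157·0.3752·1.0000 = 58.9064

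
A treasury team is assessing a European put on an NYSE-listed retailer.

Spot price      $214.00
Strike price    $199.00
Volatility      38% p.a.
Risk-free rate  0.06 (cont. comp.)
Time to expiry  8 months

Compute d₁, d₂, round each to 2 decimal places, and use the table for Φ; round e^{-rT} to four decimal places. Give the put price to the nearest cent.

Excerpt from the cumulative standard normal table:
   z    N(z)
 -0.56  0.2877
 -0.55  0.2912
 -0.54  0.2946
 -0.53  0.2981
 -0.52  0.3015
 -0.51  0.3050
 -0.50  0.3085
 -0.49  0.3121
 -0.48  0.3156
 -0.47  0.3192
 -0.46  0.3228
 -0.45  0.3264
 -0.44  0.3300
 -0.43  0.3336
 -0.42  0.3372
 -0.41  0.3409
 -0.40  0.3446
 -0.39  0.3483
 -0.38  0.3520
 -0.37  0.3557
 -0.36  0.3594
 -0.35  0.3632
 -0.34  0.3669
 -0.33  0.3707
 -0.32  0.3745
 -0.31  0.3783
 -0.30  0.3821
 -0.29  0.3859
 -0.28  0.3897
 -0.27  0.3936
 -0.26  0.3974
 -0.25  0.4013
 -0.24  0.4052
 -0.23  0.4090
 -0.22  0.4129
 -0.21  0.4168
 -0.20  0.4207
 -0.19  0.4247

$15.17

σ√T = 0.38·√0.6667 = 0.3103
d₁ = [ln(214/199) + (0.06 + ½·0.38²)·0.6667] / (σ√T) = (0.0727 + 0.0881) / 0.3103 = 0.5183 which rounds to 0.52
d₂ = 0.5183 − 0.3103 = 0.2080 which rounds to 0.21
e^(−rT) = e^(−0.06·0.6667) = 0.9608
N(−d₂) = N(-0.21) = 0.4168;  N(−d₁) = N(-0.52) = 0.3015
P = 199·0.9608·0.4168 − 214·0.3015 = 79.6918 − 64.5210 = 15.1708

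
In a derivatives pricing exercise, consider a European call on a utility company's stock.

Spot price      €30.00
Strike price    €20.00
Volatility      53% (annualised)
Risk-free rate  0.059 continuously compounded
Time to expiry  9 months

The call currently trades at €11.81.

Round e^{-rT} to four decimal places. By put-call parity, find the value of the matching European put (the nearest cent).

e^(−rT) = e^(−0.059·0.75) = 0.9567
Put-call parity: C − P = S − K·e^(−rT) = 30 − 20·0.9567 = 30 − 19.1340 = 10.8660
P = C − (C − P) = 11.81 − (10.8660) = 0.9440

€0.94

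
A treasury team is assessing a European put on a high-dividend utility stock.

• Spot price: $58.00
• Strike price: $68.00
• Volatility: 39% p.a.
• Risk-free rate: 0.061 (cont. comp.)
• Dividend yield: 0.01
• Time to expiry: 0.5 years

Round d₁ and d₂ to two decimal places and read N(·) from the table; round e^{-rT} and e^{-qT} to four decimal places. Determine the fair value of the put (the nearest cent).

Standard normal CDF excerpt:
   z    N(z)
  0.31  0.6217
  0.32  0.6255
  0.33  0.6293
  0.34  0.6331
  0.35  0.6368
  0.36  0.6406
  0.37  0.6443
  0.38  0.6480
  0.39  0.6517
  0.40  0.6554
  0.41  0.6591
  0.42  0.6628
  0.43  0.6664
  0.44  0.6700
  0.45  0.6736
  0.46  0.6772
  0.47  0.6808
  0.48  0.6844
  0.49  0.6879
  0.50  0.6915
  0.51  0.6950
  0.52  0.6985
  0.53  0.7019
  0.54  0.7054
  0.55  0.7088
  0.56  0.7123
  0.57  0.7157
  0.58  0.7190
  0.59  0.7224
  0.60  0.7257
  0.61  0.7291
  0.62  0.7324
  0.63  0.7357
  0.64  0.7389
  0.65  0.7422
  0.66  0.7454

$11.56

σ√T = 0.39 × 0.7071 = 0.2758
d₁ = [ln(58/68) + (0.061 − 0.01 + 0.39²/2)·0.5] / 0.2758 = [-0.1591 + 0.0635] / 0.2758 = -0.3464 ≈ -0.35
d₂ = d₁ − σ√T = -0.3464 − 0.2758 = -0.6222 ≈ -0.62
exp(−qT) = exp(−0.01·0.5) = 0.9950;  exp(−rT) = exp(−0.061·0.5) = 0.9700
P = 68·0.9700·N(0.62) − 58·0.9950·N(0.35) = 68·0.9700·0.7324 − 58·0.9950·0.6368 = 48.3091 − 36.7497 = 11.5594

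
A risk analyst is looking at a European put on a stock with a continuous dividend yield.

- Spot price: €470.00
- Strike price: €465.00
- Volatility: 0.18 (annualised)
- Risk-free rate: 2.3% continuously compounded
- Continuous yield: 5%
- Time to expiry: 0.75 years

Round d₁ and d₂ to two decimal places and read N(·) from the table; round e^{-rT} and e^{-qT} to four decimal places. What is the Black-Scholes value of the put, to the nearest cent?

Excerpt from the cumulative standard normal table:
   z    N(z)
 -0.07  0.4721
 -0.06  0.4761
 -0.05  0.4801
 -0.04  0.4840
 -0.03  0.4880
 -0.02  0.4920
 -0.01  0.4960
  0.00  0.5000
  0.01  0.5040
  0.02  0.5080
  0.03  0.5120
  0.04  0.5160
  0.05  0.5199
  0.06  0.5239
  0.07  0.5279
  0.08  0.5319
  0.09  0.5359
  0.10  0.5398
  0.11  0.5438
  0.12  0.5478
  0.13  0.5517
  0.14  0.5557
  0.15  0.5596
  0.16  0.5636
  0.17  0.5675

€31.25

T = 0.75;  σ√T = 0.1559
ln(S/K) + (r − q + σ²/2)T = ln(470/465) + (0.023 − 0.05 + 0.18²/2)·0.75 = 0.0107 − 0.0081 = 0.0026
d₁ = 0.0026 / 0.1559 = 0.0166 which rounds to 0.02
d₂ = d₁ − σ√T = 0.0166 − 0.1559 = -0.1392 which rounds to -0.14
exp(−qT) = exp(−0.05·0.75) = 0.9632;  exp(−rT) = exp(−0.023·0.75) = 0.9829
N(−d₂) = N(0.14) = 0.5557;  N(−d₁) = N(-0.02) = 0.4920
P = 465·0.9829·0.5557 − 470·0.9632·0.4920 = 253.9819 − 222.7304 = 31.2515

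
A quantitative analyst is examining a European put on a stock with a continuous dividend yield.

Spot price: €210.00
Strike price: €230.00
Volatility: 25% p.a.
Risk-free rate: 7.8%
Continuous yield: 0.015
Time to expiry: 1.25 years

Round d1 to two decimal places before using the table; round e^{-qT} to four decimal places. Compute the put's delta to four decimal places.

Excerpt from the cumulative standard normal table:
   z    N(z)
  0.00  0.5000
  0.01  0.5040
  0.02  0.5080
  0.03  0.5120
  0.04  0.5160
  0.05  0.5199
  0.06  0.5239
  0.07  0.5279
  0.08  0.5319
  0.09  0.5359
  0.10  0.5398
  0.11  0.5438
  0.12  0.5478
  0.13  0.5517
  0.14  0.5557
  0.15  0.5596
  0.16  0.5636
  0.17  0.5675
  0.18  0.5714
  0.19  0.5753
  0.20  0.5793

-0.4516

σ√T = 0.25 × 1.1180 = 0.2795
d₁ = [ln(210/230) + (0.078 − 0.015 + 0.25²/2)·1.25] / 0.2795 = [-0.0910 + 0.1178] / 0.2795 = 0.0960 ⇒ 0.10
N(d₁) = N(0.10) = 0.5398
Δ_put = exp(−qT)·(N(d₁) − 1) = 0.9814·(0.5398 − 1) = -0.4516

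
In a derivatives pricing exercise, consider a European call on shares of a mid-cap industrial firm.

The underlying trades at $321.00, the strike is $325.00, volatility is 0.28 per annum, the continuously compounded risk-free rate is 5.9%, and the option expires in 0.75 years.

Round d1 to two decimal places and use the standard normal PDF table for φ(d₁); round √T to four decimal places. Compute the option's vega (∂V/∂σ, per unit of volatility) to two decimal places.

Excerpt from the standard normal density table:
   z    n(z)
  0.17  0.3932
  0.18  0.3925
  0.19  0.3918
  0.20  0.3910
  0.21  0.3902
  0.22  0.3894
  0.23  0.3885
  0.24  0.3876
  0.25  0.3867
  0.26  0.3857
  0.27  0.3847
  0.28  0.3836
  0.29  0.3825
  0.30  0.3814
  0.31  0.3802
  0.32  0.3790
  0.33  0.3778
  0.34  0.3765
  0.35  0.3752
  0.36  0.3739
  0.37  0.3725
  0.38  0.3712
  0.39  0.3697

σ√T = 0.28·√0.75 = 0.2425
ln(S/K) + (r + σ²/2)T = ln(321/325) + (0.059 + 0.28²/2)·0.75 = -0.0124 + 0.0737 = 0.0613
d₁ = 0.0613 / 0.2425 = 0.2527 → 0.25
√T = √0.75 = 0.8660
φ(d₁) = φ(0.25) = 0.3867
vega = S·φ(d₁)·√T = 321·0.3867·0.8660 = 107.4972
(Vega is the same for a European call and put with the same parameters.)

107.50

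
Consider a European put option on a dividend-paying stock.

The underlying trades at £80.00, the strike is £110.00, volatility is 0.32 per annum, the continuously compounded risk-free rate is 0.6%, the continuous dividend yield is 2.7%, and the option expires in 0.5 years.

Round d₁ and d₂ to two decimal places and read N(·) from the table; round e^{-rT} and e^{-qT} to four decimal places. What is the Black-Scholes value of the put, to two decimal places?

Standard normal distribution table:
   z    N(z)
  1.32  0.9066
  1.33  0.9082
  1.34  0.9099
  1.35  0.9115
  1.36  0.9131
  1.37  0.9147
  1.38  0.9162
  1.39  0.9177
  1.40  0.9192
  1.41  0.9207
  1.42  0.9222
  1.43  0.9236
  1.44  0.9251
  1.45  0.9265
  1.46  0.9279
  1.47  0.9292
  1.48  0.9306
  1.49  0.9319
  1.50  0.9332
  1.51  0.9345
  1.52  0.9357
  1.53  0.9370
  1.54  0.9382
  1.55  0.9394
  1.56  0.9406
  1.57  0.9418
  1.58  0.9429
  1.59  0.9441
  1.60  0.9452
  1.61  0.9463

T = 0.5;  σ√T = 0.2263
ln(S/K) + (r − q + σ²/2)T = ln(80/110) + (0.006 − 0.027 + 0.32²/2)·0.5 = -0.3185 + 0.0151 = -0.3034
d₁ = -0.3034 / 0.2263 = -1.3406 → -1.34
d₂ = d₁ − σ√T = -1.3406 − 0.2263 = -1.5669 → -1.57
exp(−qT) = exp(−0.027·0.5) = 0.9866;  exp(−rT) = exp(−0.006·0.5) = 0.9970
N(−d₂) = N(1.57) = 0.9418;  N(−d₁) = N(1.34) = 0.9099
P = 110·0.9970·0.9418 − 80·0.9866·0.9099 = 103.2872 − 71.8166 = 31.4706

£31.47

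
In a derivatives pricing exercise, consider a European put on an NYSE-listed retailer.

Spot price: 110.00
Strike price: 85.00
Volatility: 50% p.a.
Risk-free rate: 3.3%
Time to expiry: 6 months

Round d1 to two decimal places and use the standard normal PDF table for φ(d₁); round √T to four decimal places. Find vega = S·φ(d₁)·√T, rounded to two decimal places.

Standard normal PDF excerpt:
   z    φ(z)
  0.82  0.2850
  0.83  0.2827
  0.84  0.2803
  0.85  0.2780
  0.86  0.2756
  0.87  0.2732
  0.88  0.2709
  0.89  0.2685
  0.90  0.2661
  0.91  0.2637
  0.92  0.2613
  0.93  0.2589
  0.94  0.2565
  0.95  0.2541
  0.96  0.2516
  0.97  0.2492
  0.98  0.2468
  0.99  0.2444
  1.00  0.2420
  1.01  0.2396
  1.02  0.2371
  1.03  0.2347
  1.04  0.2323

19.76

σ√T = 0.5·√0.5 = 0.3536
d₁ = [ln(110/85) + (0.033 + 0.5²/2)·0.5] / 0.3536 = [0.2578 + 0.0790] / 0.3536 = 0.9527 → 0.95
√T = √0.5 = 0.7071
φ(d₁) = φ(0.95) = 0.2541
vega = S·φ(d₁)·√T = 110·0.2541·0.7071 = 19.7642
(Vega is the same for a European call and put with the same parameters.)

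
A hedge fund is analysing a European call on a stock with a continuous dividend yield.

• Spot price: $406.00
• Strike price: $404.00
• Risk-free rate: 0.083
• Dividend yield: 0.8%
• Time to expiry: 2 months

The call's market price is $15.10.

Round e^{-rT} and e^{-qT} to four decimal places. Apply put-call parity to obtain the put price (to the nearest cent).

e^(−qT) = e^(−0.008·0.1667) = 0.9987;  e^(−rT) = e^(−0.083·0.1667) = 0.9863
Put-call parity: C − P = S·e^(−qT) − K·e^(−rT) = 406·0.9987 − 404·0.9863 = 405.4722 − 398.4652 = 7.0070
P = C − (C − P) = 15.10 − (7.0070) = 8.0930

$8.09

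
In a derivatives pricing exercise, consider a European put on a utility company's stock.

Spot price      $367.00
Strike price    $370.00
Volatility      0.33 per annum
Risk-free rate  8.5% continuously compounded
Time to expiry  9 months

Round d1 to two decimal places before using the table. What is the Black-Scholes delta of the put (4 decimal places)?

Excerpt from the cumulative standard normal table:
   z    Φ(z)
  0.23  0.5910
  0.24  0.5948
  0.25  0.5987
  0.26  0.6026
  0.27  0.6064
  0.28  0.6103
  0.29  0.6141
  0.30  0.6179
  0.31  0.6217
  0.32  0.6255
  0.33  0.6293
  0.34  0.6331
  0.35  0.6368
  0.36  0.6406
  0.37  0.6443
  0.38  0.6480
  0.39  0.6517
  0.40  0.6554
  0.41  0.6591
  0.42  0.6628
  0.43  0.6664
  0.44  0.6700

-0.3669

σ√T = 0.33 × 0.8660 = 0.2858
d₁ = [ln(367/370) + (0.085 + 0.33²/2)·0.75] / 0.2858 = [-0.0081 + 0.1046] / 0.2858 = 0.3375 ≈ 0.34
N(d₁) = N(0.34) = 0.6331
Δ_put = N(d₁) − 1 = 0.6331 − 1 = -0.3669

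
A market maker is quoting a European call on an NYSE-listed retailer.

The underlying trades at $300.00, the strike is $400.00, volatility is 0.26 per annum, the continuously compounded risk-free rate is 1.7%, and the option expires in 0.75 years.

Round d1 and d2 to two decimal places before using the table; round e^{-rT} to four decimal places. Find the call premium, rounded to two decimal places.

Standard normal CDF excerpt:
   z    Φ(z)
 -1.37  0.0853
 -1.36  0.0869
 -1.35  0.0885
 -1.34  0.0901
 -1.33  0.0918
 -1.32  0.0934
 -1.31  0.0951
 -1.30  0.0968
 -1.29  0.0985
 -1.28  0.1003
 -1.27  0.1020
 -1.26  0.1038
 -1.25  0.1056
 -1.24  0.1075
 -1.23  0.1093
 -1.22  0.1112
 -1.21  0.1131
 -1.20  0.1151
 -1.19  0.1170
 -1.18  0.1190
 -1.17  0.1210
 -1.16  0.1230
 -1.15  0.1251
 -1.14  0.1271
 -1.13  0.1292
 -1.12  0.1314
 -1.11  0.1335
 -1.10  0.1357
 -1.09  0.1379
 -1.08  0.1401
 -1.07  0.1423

$3.80

T = 0.75;  σ√T = 0.2252
d₁ = [ln(300/400) + (0.017 + 0.26²/2)·0.75] / 0.2252 = [-0.2877 + 0.0381] / 0.2252 = -1.1084 → -1.11
d₂ = d₁ − σ√T = -1.1084 − 0.2252 = -1.3336 → -1.33
exp(−rT) = exp(−0.017·0.75) = 0.9873
C = 300·N(-1.11) − 400·0.9873·N(-1.33) = 300·0.1335 − 400·0.9873·0.0918 = 40.0500 − 36.2537 = 3.7963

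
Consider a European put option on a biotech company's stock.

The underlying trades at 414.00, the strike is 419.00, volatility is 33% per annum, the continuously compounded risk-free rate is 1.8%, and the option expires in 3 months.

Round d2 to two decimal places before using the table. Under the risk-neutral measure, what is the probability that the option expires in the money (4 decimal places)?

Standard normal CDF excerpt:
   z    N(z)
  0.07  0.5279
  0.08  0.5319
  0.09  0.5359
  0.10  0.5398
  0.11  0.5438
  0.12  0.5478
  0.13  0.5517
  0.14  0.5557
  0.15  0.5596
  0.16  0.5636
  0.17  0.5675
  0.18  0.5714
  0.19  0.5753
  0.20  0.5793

0.5517

σ√T = 0.33·√0.25 = 0.1650
d₁ = [ln(414/419) + (0.018 + 0.33²/2)·0.25] / 0.1650 = [-0.0120 + 0.0181] / 0.1650 = 0.0370 which rounds to 0.04
d₂ = d₁ − σ√T = 0.0370 − 0.1650 = -0.1280 which rounds to -0.13
Risk-neutral Pr[S_T < K] = N(−d₂) = N(0.13) = 0.5517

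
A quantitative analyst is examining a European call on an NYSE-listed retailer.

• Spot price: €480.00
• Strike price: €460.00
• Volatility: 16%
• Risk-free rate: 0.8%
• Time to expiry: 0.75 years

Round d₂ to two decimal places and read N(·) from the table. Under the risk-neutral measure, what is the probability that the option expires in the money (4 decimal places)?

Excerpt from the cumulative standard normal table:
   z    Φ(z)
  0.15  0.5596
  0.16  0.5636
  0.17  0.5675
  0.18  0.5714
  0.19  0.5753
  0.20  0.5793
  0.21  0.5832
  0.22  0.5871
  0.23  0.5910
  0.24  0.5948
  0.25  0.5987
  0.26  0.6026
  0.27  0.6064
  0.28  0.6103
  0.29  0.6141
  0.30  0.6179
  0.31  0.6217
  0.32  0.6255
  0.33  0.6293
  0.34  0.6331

σ√T = 0.16 × 0.8660 = 0.1386
d₁ = [ln(480/460) + (0.008 + ½·0.16²)·0.75] / (σ√T) = (0.0426 + 0.0156) / 0.1386 = 0.4197 ≈ 0.42
d₂ = 0.4197 − 0.1386 = 0.2812 ≈ 0.28
Pr(exercise) under Q = N(d₂) = 0.6103

0.6103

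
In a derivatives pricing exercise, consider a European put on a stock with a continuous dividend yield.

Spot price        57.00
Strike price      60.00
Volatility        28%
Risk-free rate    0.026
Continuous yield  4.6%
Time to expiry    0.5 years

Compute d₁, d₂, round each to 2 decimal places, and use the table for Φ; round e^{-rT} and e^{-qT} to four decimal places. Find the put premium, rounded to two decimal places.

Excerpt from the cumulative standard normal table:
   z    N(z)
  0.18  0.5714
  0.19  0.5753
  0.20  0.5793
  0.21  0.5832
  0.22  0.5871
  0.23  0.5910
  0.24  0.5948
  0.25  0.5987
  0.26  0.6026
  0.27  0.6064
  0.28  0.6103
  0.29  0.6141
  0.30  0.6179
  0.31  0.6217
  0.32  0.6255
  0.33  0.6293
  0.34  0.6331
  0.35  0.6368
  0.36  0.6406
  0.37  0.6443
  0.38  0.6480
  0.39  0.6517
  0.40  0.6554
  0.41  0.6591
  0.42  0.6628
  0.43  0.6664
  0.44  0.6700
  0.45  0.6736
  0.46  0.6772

6.55

σ√T = 0.28 × 0.7071 = 0.1980
d₁ = [ln(57/60) + (0.026 − 0.046 + 0.28²/2)·0.5] / 0.1980 = [-0.0513 + 0.0096] / 0.1980 = -0.2106 ≈ -0.21
d₂ = d₁ − σ√T = -0.2106 − 0.1980 = -0.4086 ≈ -0.41
exp(−qT) = exp(−0.046·0.5) = 0.9773;  exp(−rT) = exp(−0.026·0.5) = 0.9871
N(−d₂) = N(0.41) = 0.6591;  N(−d₁) = N(0.21) = 0.5832
P = 60·0.9871·0.6591 − 57·0.9773·0.5832 = 39.0359 − 32.4878 = 6.5481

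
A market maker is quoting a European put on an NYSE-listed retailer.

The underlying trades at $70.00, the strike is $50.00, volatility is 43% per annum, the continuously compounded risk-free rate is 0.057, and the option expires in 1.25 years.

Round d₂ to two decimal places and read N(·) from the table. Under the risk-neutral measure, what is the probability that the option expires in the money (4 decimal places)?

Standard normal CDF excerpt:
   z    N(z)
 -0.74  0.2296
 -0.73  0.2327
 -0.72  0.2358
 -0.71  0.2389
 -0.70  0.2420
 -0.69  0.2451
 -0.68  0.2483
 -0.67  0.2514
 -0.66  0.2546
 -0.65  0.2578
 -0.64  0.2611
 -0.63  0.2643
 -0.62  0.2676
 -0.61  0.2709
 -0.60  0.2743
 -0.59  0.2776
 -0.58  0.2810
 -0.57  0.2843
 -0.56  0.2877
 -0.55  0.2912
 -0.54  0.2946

T = 1.25;  σ√T = 0.4808
d₁ = [ln(70/50) + (0.057 + 0.43²/2)·1.25] / 0.4808 = [0.3365 + 0.1868] / 0.4808 = 1.0885 ⇒ 1.09
d₂ = d₁ − σ√T = 1.0885 − 0.4808 = 0.6077 ⇒ 0.61
Risk-neutral Pr[S_T < K] = N(−d₂) = N(-0.61) = 0.2709

0.2709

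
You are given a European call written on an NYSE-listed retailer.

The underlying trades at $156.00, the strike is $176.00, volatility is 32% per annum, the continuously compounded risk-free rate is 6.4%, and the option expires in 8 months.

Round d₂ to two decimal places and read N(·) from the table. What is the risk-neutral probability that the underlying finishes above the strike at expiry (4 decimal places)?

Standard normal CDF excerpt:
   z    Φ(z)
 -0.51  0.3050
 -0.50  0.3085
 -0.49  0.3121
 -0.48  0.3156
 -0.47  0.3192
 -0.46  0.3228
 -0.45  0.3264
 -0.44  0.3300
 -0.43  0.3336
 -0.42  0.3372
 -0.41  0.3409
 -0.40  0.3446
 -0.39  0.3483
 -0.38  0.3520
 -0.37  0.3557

σ√T = 0.32 × 0.8165 = 0.2613
d₁ = [ln(156/176) + (0.064 + 0.32²/2)·0.6667] / 0.2613 = [-0.1206 + 0.0768] / 0.2613 = -0.1677 which rounds to -0.17
d₂ = d₁ − σ√T = -0.1677 − 0.2613 = -0.4290 which rounds to -0.43
Pr(exercise) under Q = N(d₂) = 0.3336

0.3336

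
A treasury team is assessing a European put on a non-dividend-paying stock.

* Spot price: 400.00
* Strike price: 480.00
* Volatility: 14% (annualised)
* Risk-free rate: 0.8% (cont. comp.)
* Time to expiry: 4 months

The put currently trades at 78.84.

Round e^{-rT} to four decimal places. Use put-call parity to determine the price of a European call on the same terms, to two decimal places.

0.14

e^(−rT) = e^(−0.008·0.3333) = 0.9973
Put-call parity: C − P = S − K·e^(−rT) = 400 − 480·0.9973 = 400 − 478.7040 = -78.7040
C = P + (C − P) = 78.84 + (-78.7040) = 0.1360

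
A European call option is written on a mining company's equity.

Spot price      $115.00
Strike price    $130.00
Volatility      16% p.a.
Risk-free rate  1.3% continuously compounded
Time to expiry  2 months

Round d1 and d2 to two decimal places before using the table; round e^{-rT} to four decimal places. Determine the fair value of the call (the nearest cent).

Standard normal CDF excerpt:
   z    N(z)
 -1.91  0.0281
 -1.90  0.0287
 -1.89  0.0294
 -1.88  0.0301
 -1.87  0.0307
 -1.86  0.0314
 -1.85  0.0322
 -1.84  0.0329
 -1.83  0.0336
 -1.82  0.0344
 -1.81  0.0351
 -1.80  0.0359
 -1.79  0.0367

σ√T = 0.16 × 0.4082 = 0.0653
ln(S/K) + (r + σ²/2)T = ln(115/130) + (0.013 + 0.16²/2)·0.1667 = -0.1226 + 0.0043 = -0.1183
d₁ = -0.1183 / 0.0653 = -1.8111 → -1.81
d₂ = d₁ − σ√T = -1.8111 − 0.0653 = -1.8764 → -1.88
exp(−rT) = exp(−0.013·0.1667) = 0.9978
C = 115·N(-1.81) − 130·0.9978·N(-1.88) = 115·0.0351 − 130·0.9978·0.0301 = 4.0365 − 3.9044 = 0.1321

$0.13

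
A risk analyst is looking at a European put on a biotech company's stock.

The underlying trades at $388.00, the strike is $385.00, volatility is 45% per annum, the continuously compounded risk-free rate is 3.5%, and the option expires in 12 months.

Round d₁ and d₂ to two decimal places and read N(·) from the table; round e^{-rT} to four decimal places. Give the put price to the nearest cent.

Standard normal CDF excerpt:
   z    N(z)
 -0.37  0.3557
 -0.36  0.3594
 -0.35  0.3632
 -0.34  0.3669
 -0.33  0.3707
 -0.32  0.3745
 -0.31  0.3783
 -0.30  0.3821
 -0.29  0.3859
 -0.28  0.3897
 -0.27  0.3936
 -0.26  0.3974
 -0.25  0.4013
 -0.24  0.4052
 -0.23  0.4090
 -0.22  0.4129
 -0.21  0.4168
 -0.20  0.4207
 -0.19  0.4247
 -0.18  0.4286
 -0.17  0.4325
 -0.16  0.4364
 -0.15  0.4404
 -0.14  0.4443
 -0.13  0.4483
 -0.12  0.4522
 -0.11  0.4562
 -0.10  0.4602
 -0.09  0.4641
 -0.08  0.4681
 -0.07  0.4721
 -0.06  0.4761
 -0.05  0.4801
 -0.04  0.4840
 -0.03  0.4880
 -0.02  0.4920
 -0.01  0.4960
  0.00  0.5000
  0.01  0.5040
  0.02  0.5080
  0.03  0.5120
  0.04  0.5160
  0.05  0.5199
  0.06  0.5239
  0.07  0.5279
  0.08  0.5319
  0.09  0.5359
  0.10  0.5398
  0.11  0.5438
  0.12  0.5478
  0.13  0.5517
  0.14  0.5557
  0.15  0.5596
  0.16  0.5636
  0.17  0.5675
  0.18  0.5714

$59.79

σ√T = 0.45·√1 = 0.4500
d₁ = [ln(388/385) + (0.035 + 0.45²/2)·1] / 0.4500 = [0.0078 + 0.1363] / 0.4500 = 0.3200 ⇒ 0.32
d₂ = d₁ − σ√T = 0.3200 − 0.4500 = -0.1300 ⇒ -0.13
exp(−rT) = exp(−0.035·1) = 0.9656
N(−d₂) = N(0.13) = 0.5517;  N(−d₁) = N(-0.32) = 0.3745
P = 385·0.9656·0.5517 − 388·0.3745 = 205.0978 − 145.3060 = 59.7918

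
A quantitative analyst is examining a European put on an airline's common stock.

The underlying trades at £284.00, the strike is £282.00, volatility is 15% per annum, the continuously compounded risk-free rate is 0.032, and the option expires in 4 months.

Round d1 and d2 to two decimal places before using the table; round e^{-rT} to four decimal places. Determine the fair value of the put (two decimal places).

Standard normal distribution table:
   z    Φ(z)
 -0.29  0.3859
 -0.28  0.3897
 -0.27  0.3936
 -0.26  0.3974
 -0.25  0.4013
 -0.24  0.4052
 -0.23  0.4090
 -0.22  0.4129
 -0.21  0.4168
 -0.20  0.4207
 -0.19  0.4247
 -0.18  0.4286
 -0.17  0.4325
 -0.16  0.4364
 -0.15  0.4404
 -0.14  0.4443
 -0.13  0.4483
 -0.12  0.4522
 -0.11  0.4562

T = 0.3333;  σ√T = 0.0866
d₁ = [ln(284/282) + (0.032 + ½·0.15²)·0.3333] / (σ√T) = (0.0071 + 0.0144) / 0.0866 = 0.2481 ≈ 0.25
d₂ = 0.2481 − 0.0866 = 0.1615 ≈ 0.16
exp(−rT) = exp(−0.032·0.3333) = 0.9894
N(−d₂) = N(-0.16) = 0.4364;  N(−d₁) = N(-0.25) = 0.4013
P = 282·0.9894·0.4364 − 284·0.4013 = 121.7603 − 113.9692 = 7.7911

£7.79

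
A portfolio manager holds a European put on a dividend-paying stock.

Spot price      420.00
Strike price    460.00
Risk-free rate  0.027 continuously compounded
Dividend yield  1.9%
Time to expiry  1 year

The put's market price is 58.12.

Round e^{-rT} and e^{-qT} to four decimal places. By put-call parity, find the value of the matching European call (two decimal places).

22.46

e^(−qT) = e^(−0.019·1) = 0.9812;  e^(−rT) = e^(−0.027·1) = 0.9734
Put-call parity: C − P = S·e^(−qT) − K·e^(−rT) = 420·0.9812 − 460·0.9734 = 412.1040 − 447.7640 = -35.6600
C = P + (C − P) = 58.12 + (-35.6600) = 22.4600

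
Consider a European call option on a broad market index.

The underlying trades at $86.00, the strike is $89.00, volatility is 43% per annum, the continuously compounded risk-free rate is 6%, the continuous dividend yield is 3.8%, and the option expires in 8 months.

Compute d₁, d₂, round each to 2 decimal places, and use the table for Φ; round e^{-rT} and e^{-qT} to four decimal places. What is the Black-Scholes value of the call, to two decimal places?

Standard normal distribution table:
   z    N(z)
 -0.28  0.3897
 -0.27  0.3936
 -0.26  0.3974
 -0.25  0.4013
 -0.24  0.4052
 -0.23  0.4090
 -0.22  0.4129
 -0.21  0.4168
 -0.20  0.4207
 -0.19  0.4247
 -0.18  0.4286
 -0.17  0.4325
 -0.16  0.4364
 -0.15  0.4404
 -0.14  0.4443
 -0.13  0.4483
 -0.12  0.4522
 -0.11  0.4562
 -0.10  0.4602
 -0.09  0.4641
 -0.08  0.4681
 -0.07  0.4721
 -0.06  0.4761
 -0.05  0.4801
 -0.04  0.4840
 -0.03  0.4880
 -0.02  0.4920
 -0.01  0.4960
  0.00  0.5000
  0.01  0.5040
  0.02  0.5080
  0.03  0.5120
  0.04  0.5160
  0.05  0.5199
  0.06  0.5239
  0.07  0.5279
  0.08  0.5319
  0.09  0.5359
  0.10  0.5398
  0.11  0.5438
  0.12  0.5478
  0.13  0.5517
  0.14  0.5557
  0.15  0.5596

σ√T = 0.43 × 0.8165 = 0.3511
ln(S/K) + (r − q + σ²/2)T = ln(86/89) + (0.06 − 0.038 + 0.43²/2)·0.6667 = -0.0343 + 0.0763 = 0.0420
d₁ = 0.0420 / 0.3511 = 0.1197 ⇒ 0.12
d₂ = d₁ − σ√T = 0.1197 − 0.3511 = -0.2314 ⇒ -0.23
e^(−qT) = e^(−0.038·0.6667) = 0.9750;  e^(−rT) = e^(−0.06·0.6667) = 0.9608
N(d₁) = N(0.12) = 0.5478;  N(d₂) = N(-0.23) = 0.4090
C = 86·0.9750·0.5478 − 89·0.9608·0.4090 = 45.9330 − 34.9741 = 10.9589

$10.96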